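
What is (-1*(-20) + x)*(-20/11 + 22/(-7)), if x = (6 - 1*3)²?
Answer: -11078/77 ≈ -143.87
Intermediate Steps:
x = 9 (x = (6 - 3)² = 3² = 9)
(-1*(-20) + x)*(-20/11 + 22/(-7)) = (-1*(-20) + 9)*(-20/11 + 22/(-7)) = (20 + 9)*(-20*1/11 + 22*(-⅐)) = 29*(-20/11 - 22/7) = 29*(-382/77) = -11078/77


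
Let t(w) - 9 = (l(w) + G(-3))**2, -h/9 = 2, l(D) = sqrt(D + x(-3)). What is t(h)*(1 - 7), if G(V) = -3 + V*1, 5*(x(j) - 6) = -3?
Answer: -972/5 + 216*I*sqrt(35)/5 ≈ -194.4 + 255.57*I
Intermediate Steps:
x(j) = 27/5 (x(j) = 6 + (1/5)*(-3) = 6 - 3/5 = 27/5)
G(V) = -3 + V
l(D) = sqrt(27/5 + D) (l(D) = sqrt(D + 27/5) = sqrt(27/5 + D))
h = -18 (h = -9*2 = -18)
t(w) = 9 + (-6 + sqrt(135 + 25*w)/5)**2 (t(w) = 9 + (sqrt(135 + 25*w)/5 + (-3 - 3))**2 = 9 + (sqrt(135 + 25*w)/5 - 6)**2 = 9 + (-6 + sqrt(135 + 25*w)/5)**2)
t(h)*(1 - 7) = (9 + (-30 + sqrt(5)*sqrt(27 + 5*(-18)))**2/25)*(1 - 7) = (9 + (-30 + sqrt(5)*sqrt(27 - 90))**2/25)*(-6) = (9 + (-30 + sqrt(5)*sqrt(-63))**2/25)*(-6) = (9 + (-30 + sqrt(5)*(3*I*sqrt(7)))**2/25)*(-6) = (9 + (-30 + 3*I*sqrt(35))**2/25)*(-6) = -54 - 6*(-30 + 3*I*sqrt(35))**2/25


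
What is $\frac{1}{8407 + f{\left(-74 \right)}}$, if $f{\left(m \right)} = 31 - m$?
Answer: $\frac{1}{8512} \approx 0.00011748$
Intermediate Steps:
$\frac{1}{8407 + f{\left(-74 \right)}} = \frac{1}{8407 + \left(31 - -74\right)} = \frac{1}{8407 + \left(31 + 74\right)} = \frac{1}{8407 + 105} = \frac{1}{8512}$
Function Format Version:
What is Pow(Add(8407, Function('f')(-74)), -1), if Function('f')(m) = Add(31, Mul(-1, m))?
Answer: Rational(1, 8512) ≈ 0.00011748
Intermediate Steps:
Pow(Add(8407, Function('f')(-74)), -1) = Pow(Add(8407, Add(31, Mul(-1, -74))), -1) = Pow(Add(8407, Add(31, 74)), -1) = Pow(Add(8407, 105), -1) = Pow(8512, -1) = Rational(1, 8512)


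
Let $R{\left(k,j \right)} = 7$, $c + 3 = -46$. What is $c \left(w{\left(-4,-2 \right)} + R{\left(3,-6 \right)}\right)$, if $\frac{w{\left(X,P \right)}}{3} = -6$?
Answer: $539$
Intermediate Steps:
$c = -49$ ($c = -3 - 46 = -49$)
$w{\left(X,P \right)} = -18$ ($w{\left(X,P \right)} = 3 \left(-6\right) = -18$)
$c \left(w{\left(-4,-2 \right)} + R{\left(3,-6 \right)}\right) = - 49 \left(-18 + 7\right) = \left(-49\right) \left(-11\right) = 539$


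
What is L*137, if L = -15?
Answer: -2055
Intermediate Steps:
L*137 = -15*137 = -2055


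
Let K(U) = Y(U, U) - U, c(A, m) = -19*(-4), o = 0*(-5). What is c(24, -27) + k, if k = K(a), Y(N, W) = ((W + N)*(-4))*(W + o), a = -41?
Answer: -13331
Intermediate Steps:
o = 0
c(A, m) = 76
Y(N, W) = W*(-4*N - 4*W) (Y(N, W) = ((W + N)*(-4))*(W + 0) = ((N + W)*(-4))*W = (-4*N - 4*W)*W = W*(-4*N - 4*W))
K(U) = -U - 8*U² (K(U) = 4*U*(-U - U) - U = 4*U*(-2*U) - U = -8*U² - U = -U - 8*U²)
k = -13407 (k = -41*(-1 - 8*(-41)) = -41*(-1 + 328) = -41*327 = -13407)
c(24, -27) + k = 76 - 13407 = -13331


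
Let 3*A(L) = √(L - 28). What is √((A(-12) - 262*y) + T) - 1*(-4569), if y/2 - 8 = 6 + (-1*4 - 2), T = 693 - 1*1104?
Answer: 4569 + √(-41427 + 6*I*√10)/3 ≈ 4569.0 + 67.845*I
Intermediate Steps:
A(L) = √(-28 + L)/3 (A(L) = √(L - 28)/3 = √(-28 + L)/3)
T = -411 (T = 693 - 1104 = -411)
y = 16 (y = 16 + 2*(6 + (-1*4 - 2)) = 16 + 2*(6 + (-4 - 2)) = 16 + 2*(6 - 6) = 16 + 2*0 = 16 + 0 = 16)
√((A(-12) - 262*y) + T) - 1*(-4569) = √((√(-28 - 12)/3 - 262*16) - 411) - 1*(-4569) = √((√(-40)/3 - 4192) - 411) + 4569 = √(((2*I*√10)/3 - 4192) - 411) + 4569 = √((2*I*√10/3 - 4192) - 411) + 4569 = √((-4192 + 2*I*√10/3) - 411) + 4569 = √(-4603 + 2*I*√10/3) + 4569 = 4569 + √(-4603 + 2*I*√10/3)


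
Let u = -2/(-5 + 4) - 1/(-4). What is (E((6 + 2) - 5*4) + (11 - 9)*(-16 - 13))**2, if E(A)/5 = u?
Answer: 34969/16 ≈ 2185.6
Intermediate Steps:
u = 9/4 (u = -2/(-1) - 1*(-1/4) = -2*(-1) + 1/4 = 2 + 1/4 = 9/4 ≈ 2.2500)
E(A) = 45/4 (E(A) = 5*(9/4) = 45/4)
(E((6 + 2) - 5*4) + (11 - 9)*(-16 - 13))**2 = (45/4 + (11 - 9)*(-16 - 13))**2 = (45/4 + 2*(-29))**2 = (45/4 - 58)**2 = (-187/4)**2 = 34969/16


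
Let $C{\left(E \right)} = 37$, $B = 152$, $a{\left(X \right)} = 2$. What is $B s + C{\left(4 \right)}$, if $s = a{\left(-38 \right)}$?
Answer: $341$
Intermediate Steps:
$s = 2$
$B s + C{\left(4 \right)} = 152 \cdot 2 + 37 = 304 + 37 = 341$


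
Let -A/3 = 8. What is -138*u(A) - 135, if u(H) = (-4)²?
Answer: -2343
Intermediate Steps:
A = -24 (A = -3*8 = -24)
u(H) = 16
-138*u(A) - 135 = -138*16 - 135 = -2208 - 135 = -2343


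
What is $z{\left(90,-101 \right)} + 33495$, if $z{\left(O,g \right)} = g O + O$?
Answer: $24495$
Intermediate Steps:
$z{\left(O,g \right)} = O + O g$ ($z{\left(O,g \right)} = O g + O = O + O g$)
$z{\left(90,-101 \right)} + 33495 = 90 \left(1 - 101\right) + 33495 = 90 \left(-100\right) + 33495 = -9000 + 33495 = 24495$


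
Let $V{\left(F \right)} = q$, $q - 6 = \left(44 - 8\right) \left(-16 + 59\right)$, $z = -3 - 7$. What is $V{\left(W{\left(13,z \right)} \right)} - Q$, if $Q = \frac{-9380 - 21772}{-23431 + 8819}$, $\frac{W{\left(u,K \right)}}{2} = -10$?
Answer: $\frac{5668974}{3653} \approx 1551.9$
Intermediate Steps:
$z = -10$
$W{\left(u,K \right)} = -20$ ($W{\left(u,K \right)} = 2 \left(-10\right) = -20$)
$q = 1554$ ($q = 6 + \left(44 - 8\right) \left(-16 + 59\right) = 6 + 36 \cdot 43 = 6 + 1548 = 1554$)
$V{\left(F \right)} = 1554$
$Q = \frac{7788}{3653}$ ($Q = - \frac{31152}{-14612} = \left(-31152\right) \left(- \frac{1}{14612}\right) = \frac{7788}{3653} \approx 2.1319$)
$V{\left(W{\left(13,z \right)} \right)} - Q = 1554 - \frac{7788}{3653} = \frac{5668974}{3653}$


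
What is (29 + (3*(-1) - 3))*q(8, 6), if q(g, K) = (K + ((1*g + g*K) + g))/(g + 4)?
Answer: 805/6 ≈ 134.17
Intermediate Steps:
q(g, K) = (K + 2*g + K*g)/(4 + g) (q(g, K) = (K + ((g + K*g) + g))/(4 + g) = (K + (2*g + K*g))/(4 + g) = (K + 2*g + K*g)/(4 + g))
(29 + (3*(-1) - 3))*q(8, 6) = (29 + (3*(-1) - 3))*((6 + 2*8 + 6*8)/(4 + 8)) = (29 + (-3 - 3))*((6 + 16 + 48)/12) = (29 - 6)*((1/12)*70) = 23*(35/6) = 805/6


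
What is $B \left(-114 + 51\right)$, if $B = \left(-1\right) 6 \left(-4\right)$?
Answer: $-1512$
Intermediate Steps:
$B = 24$ ($B = \left(-6\right) \left(-4\right) = 24$)
$B \left(-114 + 51\right) = 24 \left(-114 + 51\right) = 24 \left(-63\right) = -1512$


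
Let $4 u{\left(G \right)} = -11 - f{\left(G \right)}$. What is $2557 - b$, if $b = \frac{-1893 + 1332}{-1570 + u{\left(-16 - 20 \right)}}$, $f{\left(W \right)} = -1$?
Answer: $\frac{472979}{185} \approx 2556.6$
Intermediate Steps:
$u{\left(G \right)} = - \frac{5}{2}$ ($u{\left(G \right)} = \frac{-11 - -1}{4} = \frac{-11 + 1}{4} = \frac{1}{4} \left(-10\right) = - \frac{5}{2}$)
$b = \frac{66}{185}$ ($b = \frac{-1893 + 1332}{-1570 - \frac{5}{2}} = - \frac{561}{- \frac{3145}{2}} = \left(-561\right) \left(- \frac{2}{3145}\right) = \frac{66}{185} \approx 0.35676$)
$2557 - b = 2557 - \frac{66}{185} = \frac{472979}{185}$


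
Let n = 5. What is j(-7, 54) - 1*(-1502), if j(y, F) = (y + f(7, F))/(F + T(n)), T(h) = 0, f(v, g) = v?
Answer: 1502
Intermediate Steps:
j(y, F) = (7 + y)/F (j(y, F) = (y + 7)/(F + 0) = (7 + y)/F)
j(-7, 54) - 1*(-1502) = (7 - 7)/54 - 1*(-1502) = (1/54)*0 + 1502 = 0 + 1502 = 1502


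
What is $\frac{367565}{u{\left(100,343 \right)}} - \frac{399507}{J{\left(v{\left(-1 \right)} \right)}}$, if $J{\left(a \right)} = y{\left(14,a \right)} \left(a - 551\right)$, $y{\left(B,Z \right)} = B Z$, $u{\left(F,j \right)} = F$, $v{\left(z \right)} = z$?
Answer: $\frac{46676527}{12880} \approx 3624.0$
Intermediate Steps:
$J{\left(a \right)} = 14 a \left(-551 + a\right)$ ($J{\left(a \right)} = 14 a \left(a - 551\right) = 14 a \left(-551 + a\right)$)
$\frac{367565}{u{\left(100,343 \right)}} - \frac{399507}{J{\left(v{\left(-1 \right)} \right)}} = \frac{367565}{100} - \frac{399507}{14 \left(-1\right) \left(-551 - 1\right)} = 367565 \cdot \frac{1}{100} - \frac{399507}{14 \left(-1\right) \left(-552\right)} = \frac{73513}{20} - \frac{399507}{7728} = \frac{73513}{20} - \frac{133169}{2576} = \frac{46676527}{12880}$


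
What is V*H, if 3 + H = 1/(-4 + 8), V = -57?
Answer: 627/4 ≈ 156.75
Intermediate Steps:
H = -11/4 (H = -3 + 1/(-4 + 8) = -3 + 1/4 = -3 + ¼ = -11/4 ≈ -2.7500)
V*H = -57*(-11/4) = 627/4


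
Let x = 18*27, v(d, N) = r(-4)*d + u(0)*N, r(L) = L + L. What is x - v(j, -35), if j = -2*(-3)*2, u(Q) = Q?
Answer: 582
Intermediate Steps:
r(L) = 2*L
j = 12 (j = 6*2 = 12)
v(d, N) = -8*d (v(d, N) = (2*(-4))*d + 0*N = -8*d + 0 = -8*d)
x = 486
x - v(j, -35) = 486 - (-8)*12 = 486 - 1*(-96) = 486 + 96 = 582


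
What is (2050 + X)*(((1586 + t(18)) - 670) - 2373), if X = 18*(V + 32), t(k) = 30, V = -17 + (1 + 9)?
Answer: -3567500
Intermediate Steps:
V = -7 (V = -17 + 10 = -7)
X = 450 (X = 18*(-7 + 32) = 18*25 = 450)
(2050 + X)*(((1586 + t(18)) - 670) - 2373) = (2050 + 450)*(((1586 + 30) - 670) - 2373) = 2500*((1616 - 670) - 2373) = 2500*(946 - 2373) = 2500*(-1427) = -3567500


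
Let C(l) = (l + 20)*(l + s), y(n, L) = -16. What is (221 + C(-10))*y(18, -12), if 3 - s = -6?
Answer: -3376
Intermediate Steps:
s = 9 (s = 3 - 1*(-6) = 3 + 6 = 9)
C(l) = (9 + l)*(20 + l) (C(l) = (l + 20)*(l + 9) = (20 + l)*(9 + l) = (9 + l)*(20 + l))
(221 + C(-10))*y(18, -12) = (221 + (180 + (-10)² + 29*(-10)))*(-16) = (221 + (180 + 100 - 290))*(-16) = (221 - 10)*(-16) = 211*(-16) = -3376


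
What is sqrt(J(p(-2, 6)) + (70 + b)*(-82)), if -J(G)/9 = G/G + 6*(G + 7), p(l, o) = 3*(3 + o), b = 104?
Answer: I*sqrt(16113) ≈ 126.94*I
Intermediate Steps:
p(l, o) = 9 + 3*o
J(G) = -387 - 54*G (J(G) = -9*(G/G + 6*(G + 7)) = -9*(1 + 6*(7 + G)) = -9*(1 + (42 + 6*G)) = -9*(43 + 6*G) = -387 - 54*G)
sqrt(J(p(-2, 6)) + (70 + b)*(-82)) = sqrt((-387 - 54*(9 + 3*6)) + (70 + 104)*(-82)) = sqrt((-387 - 54*(9 + 18)) + 174*(-82)) = sqrt((-387 - 54*27) - 14268) = sqrt((-387 - 1458) - 14268) = sqrt(-1845 - 14268) = sqrt(-16113) = I*sqrt(16113)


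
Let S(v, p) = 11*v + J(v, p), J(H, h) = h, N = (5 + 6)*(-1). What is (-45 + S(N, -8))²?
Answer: 30276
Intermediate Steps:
N = -11 (N = 11*(-1) = -11)
S(v, p) = p + 11*v (S(v, p) = 11*v + p = p + 11*v)
(-45 + S(N, -8))² = (-45 + (-8 + 11*(-11)))² = (-45 + (-8 - 121))² = (-45 - 129)² = (-174)² = 30276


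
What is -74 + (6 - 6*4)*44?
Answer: -866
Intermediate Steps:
-74 + (6 - 6*4)*44 = -74 + (6 - 24)*44 = -74 - 18*44 = -74 - 792 = -866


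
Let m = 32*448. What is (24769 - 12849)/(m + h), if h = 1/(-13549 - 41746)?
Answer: 659116400/792709119 ≈ 0.83147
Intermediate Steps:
m = 14336
h = -1/55295 (h = 1/(-55295) = -1/55295 ≈ -1.8085e-5)
(24769 - 12849)/(m + h) = (24769 - 12849)/(14336 - 1/55295) = 11920/(792709119/55295) = 11920*(55295/792709119) = 659116400/792709119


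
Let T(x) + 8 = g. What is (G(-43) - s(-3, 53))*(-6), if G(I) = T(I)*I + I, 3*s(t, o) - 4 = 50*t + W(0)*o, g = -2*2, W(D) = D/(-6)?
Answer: -3130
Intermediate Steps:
W(D) = -D/6 (W(D) = D*(-1/6) = -D/6)
g = -4
T(x) = -12 (T(x) = -8 - 4 = -12)
s(t, o) = 4/3 + 50*t/3 (s(t, o) = 4/3 + (50*t + (-1/6*0)*o)/3 = 4/3 + (50*t + 0*o)/3 = 4/3 + (50*t + 0)/3 = 4/3 + (50*t)/3 = 4/3 + 50*t/3)
G(I) = -11*I (G(I) = -12*I + I = -11*I)
(G(-43) - s(-3, 53))*(-6) = (-11*(-43) - (4/3 + (50/3)*(-3)))*(-6) = (473 - (4/3 - 50))*(-6) = (473 - 1*(-146/3))*(-6) = (473 + 146/3)*(-6) = (1565/3)*(-6) = -3130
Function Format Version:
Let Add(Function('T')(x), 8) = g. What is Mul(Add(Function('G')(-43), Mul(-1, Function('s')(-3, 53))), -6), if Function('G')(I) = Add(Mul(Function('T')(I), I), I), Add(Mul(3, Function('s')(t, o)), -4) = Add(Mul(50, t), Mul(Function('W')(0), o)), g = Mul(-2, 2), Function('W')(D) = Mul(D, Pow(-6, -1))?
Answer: -3130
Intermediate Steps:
Function('W')(D) = Mul(Rational(-1, 6), D) (Function('W')(D) = Mul(D, Rational(-1, 6)) = Mul(Rational(-1, 6), D))
g = -4
Function('T')(x) = -12 (Function('T')(x) = Add(-8, -4) = -12)
Function('s')(t, o) = Add(Rational(4, 3), Mul(Rational(50, 3), t)) (Function('s')(t, o) = Add(Rational(4, 3), Mul(Rational(1, 3), Add(Mul(50, t), Mul(Mul(Rational(-1, 6), 0), o)))) = Add(Rational(4, 3), Mul(Rational(1, 3), Add(Mul(50, t), Mul(0, o)))) = Add(Rational(4, 3), Mul(Rational(1, 3), Add(Mul(50, t), 0))) = Add(Rational(4, 3), Mul(Rational(1, 3), Mul(50, t))) = Add(Rational(4, 3), Mul(Rational(50, 3), t)))
Function('G')(I) = Mul(-11, I) (Function('G')(I) = Add(Mul(-12, I), I) = Mul(-11, I))
Mul(Add(Function('G')(-43), Mul(-1, Function('s')(-3, 53))), -6) = Mul(Add(Mul(-11, -43), Mul(-1, Add(Rational(4, 3), Mul(Rational(50, 3), -3)))), -6) = Mul(Add(473, Mul(-1, Add(Rational(4, 3), -50))), -6) = Mul(Add(473, Mul(-1, Rational(-146, 3))), -6) = Mul(Add(473, Rational(146, 3)), -6) = Mul(Rational(1565, 3), -6) = -3130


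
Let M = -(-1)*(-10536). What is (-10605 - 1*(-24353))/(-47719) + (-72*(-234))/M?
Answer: -5647730/2992663 ≈ -1.8872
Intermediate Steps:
M = -10536 (M = -1*10536 = -10536)
(-10605 - 1*(-24353))/(-47719) + (-72*(-234))/M = (-10605 - 1*(-24353))/(-47719) - 72*(-234)/(-10536) = (-10605 + 24353)*(-1/47719) + 16848*(-1/10536) = 13748*(-1/47719) - 702/439 = -1964/6817 - 702/439 = -5647730/2992663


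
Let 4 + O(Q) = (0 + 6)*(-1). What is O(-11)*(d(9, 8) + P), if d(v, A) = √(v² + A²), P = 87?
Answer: -870 - 10*√145 ≈ -990.42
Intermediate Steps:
O(Q) = -10 (O(Q) = -4 + (0 + 6)*(-1) = -4 + 6*(-1) = -4 - 6 = -10)
d(v, A) = √(A² + v²)
O(-11)*(d(9, 8) + P) = -10*(√(8² + 9²) + 87) = -10*(√(64 + 81) + 87) = -10*(√145 + 87) = -10*(87 + √145) = -870 - 10*√145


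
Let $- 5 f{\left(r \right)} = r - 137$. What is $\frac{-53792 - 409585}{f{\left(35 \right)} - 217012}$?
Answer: $\frac{2316885}{1084958} \approx 2.1355$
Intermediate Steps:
$f{\left(r \right)} = \frac{137}{5} - \frac{r}{5}$ ($f{\left(r \right)} = - \frac{r - 137}{5} = - \frac{-137 + r}{5} = \frac{137}{5} - \frac{r}{5}$)
$\frac{-53792 - 409585}{f{\left(35 \right)} - 217012} = \frac{-53792 - 409585}{\left(\frac{137}{5} - 7\right) - 217012} = - \frac{463377}{\left(\frac{137}{5} - 7\right) - 217012} = - \frac{463377}{\frac{102}{5} - 217012} = - \frac{463377}{- \frac{1084958}{5}} = \left(-463377\right) \left(- \frac{5}{1084958}\right) = \frac{2316885}{1084958}$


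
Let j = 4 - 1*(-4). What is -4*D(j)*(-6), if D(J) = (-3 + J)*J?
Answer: 960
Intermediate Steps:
j = 8 (j = 4 + 4 = 8)
D(J) = J*(-3 + J)
-4*D(j)*(-6) = -32*(-3 + 8)*(-6) = -32*5*(-6) = -4*40*(-6) = -160*(-6) = 960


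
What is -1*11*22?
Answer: -242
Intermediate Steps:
-1*11*22 = -11*22 = -242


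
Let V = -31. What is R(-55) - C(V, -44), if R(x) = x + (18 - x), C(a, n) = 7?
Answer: 11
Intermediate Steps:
R(x) = 18
R(-55) - C(V, -44) = 18 - 1*7 = 18 - 7 = 11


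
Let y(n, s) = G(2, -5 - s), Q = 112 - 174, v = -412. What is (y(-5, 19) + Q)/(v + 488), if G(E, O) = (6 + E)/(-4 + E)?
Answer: -33/38 ≈ -0.86842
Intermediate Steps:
Q = -62
G(E, O) = (6 + E)/(-4 + E)
y(n, s) = -4 (y(n, s) = (6 + 2)/(-4 + 2) = 8/(-2) = -1/2*8 = -4)
(y(-5, 19) + Q)/(v + 488) = (-4 - 62)/(-412 + 488) = -66/76 = -66*1/76 = -33/38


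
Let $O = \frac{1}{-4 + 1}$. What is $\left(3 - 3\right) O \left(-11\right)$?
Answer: $0$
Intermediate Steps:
$O = - \frac{1}{3}$ ($O = \frac{1}{-3} = - \frac{1}{3} \approx -0.33333$)
$\left(3 - 3\right) O \left(-11\right) = \left(3 - 3\right) \left(- \frac{1}{3}\right) \left(-11\right) = 0 \left(- \frac{1}{3}\right) \left(-11\right) = 0 \left(-11\right) = 0$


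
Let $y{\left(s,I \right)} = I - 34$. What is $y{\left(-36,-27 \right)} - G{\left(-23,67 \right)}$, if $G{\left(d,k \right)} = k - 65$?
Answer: $-63$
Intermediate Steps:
$G{\left(d,k \right)} = -65 + k$
$y{\left(s,I \right)} = -34 + I$ ($y{\left(s,I \right)} = I - 34 = -34 + I$)
$y{\left(-36,-27 \right)} - G{\left(-23,67 \right)} = \left(-34 - 27\right) - \left(-65 + 67\right) = -61 - 2 = -63$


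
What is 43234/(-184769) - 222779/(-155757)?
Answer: 34428654913/28779065133 ≈ 1.1963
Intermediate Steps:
43234/(-184769) - 222779/(-155757) = 43234*(-1/184769) - 222779*(-1/155757) = -43234/184769 + 222779/155757 = 34428654913/28779065133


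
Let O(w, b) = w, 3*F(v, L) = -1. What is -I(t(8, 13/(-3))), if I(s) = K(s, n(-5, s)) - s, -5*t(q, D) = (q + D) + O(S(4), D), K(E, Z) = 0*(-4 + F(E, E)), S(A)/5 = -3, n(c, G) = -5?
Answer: 34/15 ≈ 2.2667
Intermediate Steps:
F(v, L) = -⅓ (F(v, L) = (⅓)*(-1) = -⅓)
S(A) = -15 (S(A) = 5*(-3) = -15)
K(E, Z) = 0 (K(E, Z) = 0*(-4 - ⅓) = 0*(-13/3) = 0)
t(q, D) = 3 - D/5 - q/5 (t(q, D) = -((q + D) - 15)/5 = -((D + q) - 15)/5 = -(-15 + D + q)/5 = 3 - D/5 - q/5)
I(s) = -s (I(s) = 0 - s = -s)
-I(t(8, 13/(-3))) = -(-1)*(3 - 13/(5*(-3)) - ⅕*8) = -(-1)*(3 - 13*(-1)/(5*3) - 8/5) = -(-1)*(3 - ⅕*(-13/3) - 8/5) = -(-1)*(3 + 13/15 - 8/5) = -(-1)*34/15 = -1*(-34/15) = 34/15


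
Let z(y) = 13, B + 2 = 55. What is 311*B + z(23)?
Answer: 16496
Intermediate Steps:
B = 53 (B = -2 + 55 = 53)
311*B + z(23) = 311*53 + 13 = 16483 + 13 = 16496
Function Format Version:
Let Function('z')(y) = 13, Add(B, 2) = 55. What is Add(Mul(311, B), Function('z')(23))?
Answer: 16496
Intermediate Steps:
B = 53 (B = Add(-2, 55) = 53)
Add(Mul(311, B), Function('z')(23)) = Add(Mul(311, 53), 13) = Add(16483, 13) = 16496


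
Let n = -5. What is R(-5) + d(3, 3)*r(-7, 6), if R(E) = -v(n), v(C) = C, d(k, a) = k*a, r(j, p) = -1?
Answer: -4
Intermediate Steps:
d(k, a) = a*k
R(E) = 5 (R(E) = -1*(-5) = 5)
R(-5) + d(3, 3)*r(-7, 6) = 5 + (3*3)*(-1) = 5 + 9*(-1) = 5 - 9 = -4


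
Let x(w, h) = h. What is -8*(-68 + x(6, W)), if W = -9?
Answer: 616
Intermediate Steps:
-8*(-68 + x(6, W)) = -8*(-68 - 9) = -8*(-77) = 616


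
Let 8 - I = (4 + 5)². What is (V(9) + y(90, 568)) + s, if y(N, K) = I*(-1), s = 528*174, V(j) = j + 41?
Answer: 91995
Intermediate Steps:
I = -73 (I = 8 - (4 + 5)² = 8 - 1*9² = 8 - 1*81 = 8 - 81 = -73)
V(j) = 41 + j
s = 91872
y(N, K) = 73 (y(N, K) = -73*(-1) = 73)
(V(9) + y(90, 568)) + s = ((41 + 9) + 73) + 91872 = (50 + 73) + 91872 = 123 + 91872 = 91995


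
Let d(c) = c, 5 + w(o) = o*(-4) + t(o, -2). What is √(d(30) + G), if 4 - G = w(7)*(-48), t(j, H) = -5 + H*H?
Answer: I*√1598 ≈ 39.975*I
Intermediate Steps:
t(j, H) = -5 + H²
w(o) = -6 - 4*o (w(o) = -5 + (o*(-4) + (-5 + (-2)²)) = -5 + (-4*o + (-5 + 4)) = -5 + (-4*o - 1) = -5 + (-1 - 4*o) = -6 - 4*o)
G = -1628 (G = 4 - (-6 - 4*7)*(-48) = 4 - (-6 - 28)*(-48) = 4 - (-34)*(-48) = 4 - 1*1632 = 4 - 1632 = -1628)
√(d(30) + G) = √(30 - 1628) = √(-1598) = I*√1598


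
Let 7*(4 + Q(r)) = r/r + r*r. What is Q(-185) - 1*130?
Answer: 33288/7 ≈ 4755.4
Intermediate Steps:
Q(r) = -27/7 + r²/7 (Q(r) = -4 + (r/r + r*r)/7 = -4 + (1 + r²)/7 = -4 + (⅐ + r²/7) = -27/7 + r²/7)
Q(-185) - 1*130 = (-27/7 + (⅐)*(-185)²) - 1*130 = (-27/7 + (⅐)*34225) - 130 = (-27/7 + 34225/7) - 130 = 34198/7 - 130 = 33288/7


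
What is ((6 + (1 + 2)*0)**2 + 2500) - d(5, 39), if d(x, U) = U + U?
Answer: 2458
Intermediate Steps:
d(x, U) = 2*U
((6 + (1 + 2)*0)**2 + 2500) - d(5, 39) = ((6 + (1 + 2)*0)**2 + 2500) - 2*39 = ((6 + 3*0)**2 + 2500) - 1*78 = ((6 + 0)**2 + 2500) - 78 = (6**2 + 2500) - 78 = (36 + 2500) - 78 = 2536 - 78 = 2458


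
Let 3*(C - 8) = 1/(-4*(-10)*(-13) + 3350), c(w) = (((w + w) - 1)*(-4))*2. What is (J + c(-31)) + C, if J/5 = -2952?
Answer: -120965519/8490 ≈ -14248.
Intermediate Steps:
J = -14760 (J = 5*(-2952) = -14760)
c(w) = 8 - 16*w (c(w) = ((2*w - 1)*(-4))*2 = ((-1 + 2*w)*(-4))*2 = (4 - 8*w)*2 = 8 - 16*w)
C = 67921/8490 (C = 8 + 1/(3*(-4*(-10)*(-13) + 3350)) = 8 + 1/(3*(40*(-13) + 3350)) = 8 + 1/(3*(-520 + 3350)) = 8 + (⅓)/2830 = 8 + (⅓)*(1/2830) = 8 + 1/8490 = 67921/8490 ≈ 8.0001)
(J + c(-31)) + C = (-14760 + (8 - 16*(-31))) + 67921/8490 = (-14760 + (8 + 496)) + 67921/8490 = (-14760 + 504) + 67921/8490 = -14256 + 67921/8490 = -120965519/8490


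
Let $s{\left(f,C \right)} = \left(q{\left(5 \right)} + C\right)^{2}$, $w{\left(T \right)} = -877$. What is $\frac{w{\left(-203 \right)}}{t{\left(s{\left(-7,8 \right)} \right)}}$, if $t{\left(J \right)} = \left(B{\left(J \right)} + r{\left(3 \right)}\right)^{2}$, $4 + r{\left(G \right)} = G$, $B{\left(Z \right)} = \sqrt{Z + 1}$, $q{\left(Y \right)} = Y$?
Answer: $- \frac{149967}{28561} - \frac{1754 \sqrt{170}}{28561} \approx -6.0515$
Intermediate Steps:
$B{\left(Z \right)} = \sqrt{1 + Z}$
$r{\left(G \right)} = -4 + G$
$s{\left(f,C \right)} = \left(5 + C\right)^{2}$
$t{\left(J \right)} = \left(-1 + \sqrt{1 + J}\right)^{2}$ ($t{\left(J \right)} = \left(\sqrt{1 + J} + \left(-4 + 3\right)\right)^{2} = \left(\sqrt{1 + J} - 1\right)^{2} = \left(-1 + \sqrt{1 + J}\right)^{2}$)
$\frac{w{\left(-203 \right)}}{t{\left(s{\left(-7,8 \right)} \right)}} = - \frac{877}{\left(-1 + \sqrt{1 + \left(5 + 8\right)^{2}}\right)^{2}} = - \frac{877}{\left(-1 + \sqrt{1 + 13^{2}}\right)^{2}} = - \frac{877}{\left(-1 + \sqrt{1 + 169}\right)^{2}} = - \frac{877}{\left(-1 + \sqrt{170}\right)^{2}}$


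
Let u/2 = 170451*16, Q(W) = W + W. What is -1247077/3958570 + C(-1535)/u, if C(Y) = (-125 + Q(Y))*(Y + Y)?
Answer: 889614748201/599770857840 ≈ 1.4833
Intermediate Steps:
Q(W) = 2*W
C(Y) = 2*Y*(-125 + 2*Y) (C(Y) = (-125 + 2*Y)*(Y + Y) = (-125 + 2*Y)*(2*Y) = 2*Y*(-125 + 2*Y))
u = 5454432 (u = 2*(170451*16) = 2*2727216 = 5454432)
-1247077/3958570 + C(-1535)/u = -1247077/3958570 + (2*(-1535)*(-125 + 2*(-1535)))/5454432 = -1247077*1/3958570 + (2*(-1535)*(-125 - 3070))*(1/5454432) = -1247077/3958570 + (2*(-1535)*(-3195))*(1/5454432) = -1247077/3958570 + 9808650*(1/5454432) = -1247077/3958570 + 544925/303024 = 889614748201/599770857840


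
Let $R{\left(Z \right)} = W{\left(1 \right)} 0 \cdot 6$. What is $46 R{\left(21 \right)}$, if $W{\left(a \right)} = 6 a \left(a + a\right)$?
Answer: $0$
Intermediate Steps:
$W{\left(a \right)} = 12 a^{2}$ ($W{\left(a \right)} = 6 a 2 a = 12 a^{2}$)
$R{\left(Z \right)} = 0$ ($R{\left(Z \right)} = 12 \cdot 1^{2} \cdot 0 \cdot 6 = 12 \cdot 1 \cdot 0 \cdot 6 = 12 \cdot 0 \cdot 6 = 0 \cdot 6 = 0$)
$46 R{\left(21 \right)} = 46 \cdot 0 = 0$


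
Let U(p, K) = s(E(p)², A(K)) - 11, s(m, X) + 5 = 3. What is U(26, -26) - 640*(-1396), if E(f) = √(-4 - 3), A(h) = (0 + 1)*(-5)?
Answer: 893427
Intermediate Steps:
A(h) = -5 (A(h) = 1*(-5) = -5)
E(f) = I*√7 (E(f) = √(-7) = I*√7)
s(m, X) = -2 (s(m, X) = -5 + 3 = -2)
U(p, K) = -13 (U(p, K) = -2 - 11 = -13)
U(26, -26) - 640*(-1396) = -13 - 640*(-1396) = -13 + 893440 = 893427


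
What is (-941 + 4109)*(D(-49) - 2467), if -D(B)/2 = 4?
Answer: -7840800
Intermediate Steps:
D(B) = -8 (D(B) = -2*4 = -8)
(-941 + 4109)*(D(-49) - 2467) = (-941 + 4109)*(-8 - 2467) = 3168*(-2475) = -7840800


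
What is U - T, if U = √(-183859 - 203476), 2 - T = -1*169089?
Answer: -169091 + I*√387335 ≈ -1.6909e+5 + 622.36*I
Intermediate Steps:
T = 169091 (T = 2 - (-1)*169089 = 2 - 1*(-169089) = 2 + 169089 = 169091)
U = I*√387335 (U = √(-387335) = I*√387335 ≈ 622.36*I)
U - T = I*√387335 - 1*169091 = I*√387335 - 169091 = -169091 + I*√387335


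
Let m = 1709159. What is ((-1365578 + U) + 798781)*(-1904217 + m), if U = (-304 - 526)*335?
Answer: 164794166126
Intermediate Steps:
U = -278050 (U = -830*335 = -278050)
((-1365578 + U) + 798781)*(-1904217 + m) = ((-1365578 - 278050) + 798781)*(-1904217 + 1709159) = (-1643628 + 798781)*(-195058) = -844847*(-195058) = 164794166126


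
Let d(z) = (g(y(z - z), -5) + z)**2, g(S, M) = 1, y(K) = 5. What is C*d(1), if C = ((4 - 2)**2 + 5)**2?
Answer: 324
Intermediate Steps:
d(z) = (1 + z)**2
C = 81 (C = (2**2 + 5)**2 = (4 + 5)**2 = 9**2 = 81)
C*d(1) = 81*(1 + 1)**2 = 81*2**2 = 81*4 = 324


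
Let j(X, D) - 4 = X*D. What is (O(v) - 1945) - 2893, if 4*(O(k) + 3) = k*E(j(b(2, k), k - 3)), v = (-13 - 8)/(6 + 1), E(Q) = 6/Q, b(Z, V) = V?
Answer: -213013/44 ≈ -4841.2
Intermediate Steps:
j(X, D) = 4 + D*X (j(X, D) = 4 + X*D = 4 + D*X)
v = -3 (v = -21/7 = -21*⅐ = -3)
O(k) = -3 + 3*k/(2*(4 + k*(-3 + k))) (O(k) = -3 + (k*(6/(4 + (k - 3)*k)))/4 = -3 + (k*(6/(4 + (-3 + k)*k)))/4 = -3 + (k*(6/(4 + k*(-3 + k))))/4 = -3 + (6*k/(4 + k*(-3 + k)))/4 = -3 + 3*k/(2*(4 + k*(-3 + k))))
(O(v) - 1945) - 2893 = (3*(-8 - 3 - 2*(-3)*(-3 - 3))/(2*(4 - 3*(-3 - 3))) - 1945) - 2893 = (3*(-8 - 3 - 2*(-3)*(-6))/(2*(4 - 3*(-6))) - 1945) - 2893 = (3*(-8 - 3 - 36)/(2*(4 + 18)) - 1945) - 2893 = ((3/2)*(-47)/22 - 1945) - 2893 = ((3/2)*(1/22)*(-47) - 1945) - 2893 = (-141/44 - 1945) - 2893 = -85721/44 - 2893 = -213013/44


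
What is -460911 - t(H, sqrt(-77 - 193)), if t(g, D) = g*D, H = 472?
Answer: -460911 - 1416*I*sqrt(30) ≈ -4.6091e+5 - 7755.8*I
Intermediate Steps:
t(g, D) = D*g
-460911 - t(H, sqrt(-77 - 193)) = -460911 - sqrt(-77 - 193)*472 = -460911 - sqrt(-270)*472 = -460911 - 3*I*sqrt(30)*472 = -460911 - 1416*I*sqrt(30)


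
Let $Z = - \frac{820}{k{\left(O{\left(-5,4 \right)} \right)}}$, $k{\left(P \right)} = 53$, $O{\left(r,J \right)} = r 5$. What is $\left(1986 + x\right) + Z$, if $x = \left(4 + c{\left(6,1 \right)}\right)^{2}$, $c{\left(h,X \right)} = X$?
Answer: $\frac{105763}{53} \approx 1995.5$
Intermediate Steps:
$O{\left(r,J \right)} = 5 r$
$Z = - \frac{820}{53} \approx -15.472$
$x = 25$ ($x = \left(4 + 1\right)^{2} = 5^{2} = 25$)
$\left(1986 + x\right) + Z = \left(1986 + 25\right) - \frac{820}{53} = 2011 - \frac{820}{53} = \frac{105763}{53}$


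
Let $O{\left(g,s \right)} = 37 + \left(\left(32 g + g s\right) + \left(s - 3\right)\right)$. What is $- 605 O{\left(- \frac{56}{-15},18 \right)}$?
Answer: $- \frac{433180}{3} \approx -1.4439 \cdot 10^{5}$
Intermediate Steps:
$O{\left(g,s \right)} = 34 + s + 32 g + g s$ ($O{\left(g,s \right)} = 37 + \left(\left(32 g + g s\right) + \left(-3 + s\right)\right) = 37 + \left(-3 + s + 32 g + g s\right) = 34 + s + 32 g + g s$)
$- 605 O{\left(- \frac{56}{-15},18 \right)} = - 605 \left(34 + 18 + 32 \left(- \frac{56}{-15}\right) + - \frac{56}{-15} \cdot 18\right) = - 605 \left(34 + 18 + 32 \left(\left(-56\right) \left(- \frac{1}{15}\right)\right) + \left(-56\right) \left(- \frac{1}{15}\right) 18\right) = - 605 \left(34 + 18 + 32 \cdot \frac{56}{15} + \frac{56}{15} \cdot 18\right) = - 605 \left(34 + 18 + \frac{1792}{15} + \frac{336}{5}\right) = \left(-605\right) \frac{716}{3} = - \frac{433180}{3}$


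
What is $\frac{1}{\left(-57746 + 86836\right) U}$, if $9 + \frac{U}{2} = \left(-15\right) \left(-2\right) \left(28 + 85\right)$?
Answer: $\frac{1}{196706580} \approx 5.0837 \cdot 10^{-9}$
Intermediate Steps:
$U = 6762$ ($U = -18 + 2 \left(-15\right) \left(-2\right) \left(28 + 85\right) = -18 + 2 \cdot 30 \cdot 113 = -18 + 2 \cdot 3390 = -18 + 6780 = 6762$)
$\frac{1}{\left(-57746 + 86836\right) U} = \frac{1}{\left(-57746 + 86836\right) 6762} = \frac{1}{29090} \cdot \frac{1}{6762} = \frac{1}{196706580}$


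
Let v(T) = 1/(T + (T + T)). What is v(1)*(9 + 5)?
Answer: 14/3 ≈ 4.6667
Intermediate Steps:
v(T) = 1/(3*T) (v(T) = 1/(T + 2*T) = 1/(3*T))
v(1)*(9 + 5) = ((1/3)/1)*(9 + 5) = ((1/3)*1)*14 = (1/3)*14 = 14/3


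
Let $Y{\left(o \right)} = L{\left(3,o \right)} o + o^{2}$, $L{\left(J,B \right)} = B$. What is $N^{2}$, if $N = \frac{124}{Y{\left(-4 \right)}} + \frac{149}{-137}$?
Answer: $\frac{9333025}{1201216} \approx 7.7696$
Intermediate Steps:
$Y{\left(o \right)} = 2 o^{2}$ ($Y{\left(o \right)} = o o + o^{2} = o^{2} + o^{2} = 2 o^{2}$)
$N = \frac{3055}{1096}$ ($N = \frac{124}{2 \left(-4\right)^{2}} + \frac{149}{-137} = \frac{124}{2 \cdot 16} + 149 \left(- \frac{1}{137}\right) = \frac{124}{32} - \frac{149}{137} = 124 \cdot \frac{1}{32} - \frac{149}{137} = \frac{31}{8} - \frac{149}{137} = \frac{3055}{1096} \approx 2.7874$)
$N^{2} = \left(\frac{3055}{1096}\right)^{2} = \frac{9333025}{1201216}$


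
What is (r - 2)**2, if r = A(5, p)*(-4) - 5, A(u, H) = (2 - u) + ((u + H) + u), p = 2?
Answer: 1849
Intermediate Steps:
A(u, H) = 2 + H + u (A(u, H) = (2 - u) + ((H + u) + u) = (2 - u) + (H + 2*u) = 2 + H + u)
r = -41 (r = (2 + 2 + 5)*(-4) - 5 = 9*(-4) - 5 = -36 - 5 = -41)
(r - 2)**2 = (-41 - 2)**2 = (-43)**2 = 1849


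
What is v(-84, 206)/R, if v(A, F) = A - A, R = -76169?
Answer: 0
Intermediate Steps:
v(A, F) = 0
v(-84, 206)/R = 0/(-76169) = 0*(-1/76169) = 0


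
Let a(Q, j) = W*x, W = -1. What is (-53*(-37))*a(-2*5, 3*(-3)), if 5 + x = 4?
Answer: 1961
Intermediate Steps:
x = -1 (x = -5 + 4 = -1)
a(Q, j) = 1 (a(Q, j) = -1*(-1) = 1)
(-53*(-37))*a(-2*5, 3*(-3)) = -53*(-37)*1 = 1961*1 = 1961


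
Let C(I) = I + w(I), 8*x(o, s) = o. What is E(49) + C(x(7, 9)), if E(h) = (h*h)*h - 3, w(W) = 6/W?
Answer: 6588609/56 ≈ 1.1765e+5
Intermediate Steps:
x(o, s) = o/8
C(I) = I + 6/I
E(h) = -3 + h³ (E(h) = h²*h - 3 = h³ - 3 = -3 + h³)
E(49) + C(x(7, 9)) = (-3 + 49³) + ((⅛)*7 + 6/(((⅛)*7))) = (-3 + 117649) + (7/8 + 6/(7/8)) = 117646 + (7/8 + 6*(8/7)) = 117646 + (7/8 + 48/7) = 117646 + 433/56 = 6588609/56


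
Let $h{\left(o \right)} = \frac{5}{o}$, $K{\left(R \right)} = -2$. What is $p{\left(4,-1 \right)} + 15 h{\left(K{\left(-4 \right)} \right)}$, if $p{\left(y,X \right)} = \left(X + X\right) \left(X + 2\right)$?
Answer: $- \frac{79}{2} \approx -39.5$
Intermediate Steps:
$p{\left(y,X \right)} = 2 X \left(2 + X\right)$
$p{\left(4,-1 \right)} + 15 h{\left(K{\left(-4 \right)} \right)} = 2 \left(-1\right) \left(2 - 1\right) + 15 \frac{5}{-2} = 2 \left(-1\right) 1 + 15 \cdot 5 \left(- \frac{1}{2}\right) = -2 + 15 \left(- \frac{5}{2}\right) = -2 - \frac{75}{2} = - \frac{79}{2}$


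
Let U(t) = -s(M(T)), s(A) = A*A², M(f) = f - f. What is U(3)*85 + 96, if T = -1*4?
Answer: 96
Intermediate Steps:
T = -4
M(f) = 0
s(A) = A³
U(t) = 0 (U(t) = -1*0³ = -1*0 = 0)
U(3)*85 + 96 = 0*85 + 96 = 0 + 96 = 96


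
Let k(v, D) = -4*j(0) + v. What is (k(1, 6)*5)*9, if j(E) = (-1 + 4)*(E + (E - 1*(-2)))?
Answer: -1035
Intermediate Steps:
j(E) = 6 + 6*E (j(E) = 3*(E + (E + 2)) = 3*(E + (2 + E)) = 3*(2 + 2*E) = 6 + 6*E)
k(v, D) = -24 + v (k(v, D) = -4*(6 + 6*0) + v = -4*(6 + 0) + v = -4*6 + v = -24 + v)
(k(1, 6)*5)*9 = ((-24 + 1)*5)*9 = -23*5*9 = -115*9 = -1035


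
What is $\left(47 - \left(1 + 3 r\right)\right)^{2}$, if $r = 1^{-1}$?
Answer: $1849$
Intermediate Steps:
$r = 1$
$\left(47 - \left(1 + 3 r\right)\right)^{2} = \left(47 - 4\right)^{2} = 43^{2} = 1849$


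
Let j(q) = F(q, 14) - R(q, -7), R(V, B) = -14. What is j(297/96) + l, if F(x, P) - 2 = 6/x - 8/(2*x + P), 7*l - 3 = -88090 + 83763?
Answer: -44780572/74613 ≈ -600.17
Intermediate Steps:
l = -4324/7 (l = 3/7 + (-88090 + 83763)/7 = 3/7 + (⅐)*(-4327) = 3/7 - 4327/7 = -4324/7 ≈ -617.71)
F(x, P) = 2 - 8/(P + 2*x) + 6/x (F(x, P) = 2 + (6/x - 8/(2*x + P)) = 2 + (6/x - 8/(P + 2*x)) = 2 + (-8/(P + 2*x) + 6/x) = 2 - 8/(P + 2*x) + 6/x)
j(q) = 14 + 2*(42 + 2*q² + 16*q)/(q*(14 + 2*q)) (j(q) = 2*(2*q + 2*q² + 3*14 + 14*q)/(q*(14 + 2*q)) - 1*(-14) = 2*(2*q + 2*q² + 42 + 14*q)/(q*(14 + 2*q)) + 14 = 2*(42 + 2*q² + 16*q)/(q*(14 + 2*q)) + 14 = 14 + 2*(42 + 2*q² + 16*q)/(q*(14 + 2*q)))
j(297/96) + l = 2*(21 + 8*(297/96)² + 57*(297/96))/(((297/96))*(7 + 297/96)) - 4324/7 = 2*(21 + 8*(297*(1/96))² + 57*(297*(1/96)))/(((297*(1/96)))*(7 + 297*(1/96))) - 4324/7 = 2*(21 + 8*(99/32)² + 57*(99/32))/((99/32)*(7 + 99/32)) - 4324/7 = 2*(32/99)*(21 + 8*(9801/1024) + 5643/32)/(323/32) - 4324/7 = 2*(32/99)*(32/323)*(21 + 9801/128 + 5643/32) - 4324/7 = 2*(32/99)*(32/323)*(35061/128) - 4324/7 = 186992/10659 - 4324/7 = -44780572/74613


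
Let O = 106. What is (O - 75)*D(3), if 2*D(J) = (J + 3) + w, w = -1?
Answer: 155/2 ≈ 77.500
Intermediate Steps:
D(J) = 1 + J/2 (D(J) = ((J + 3) - 1)/2 = ((3 + J) - 1)/2 = (2 + J)/2 = 1 + J/2)
(O - 75)*D(3) = (106 - 75)*(1 + (½)*3) = 31*(1 + 3/2) = 31*(5/2) = 155/2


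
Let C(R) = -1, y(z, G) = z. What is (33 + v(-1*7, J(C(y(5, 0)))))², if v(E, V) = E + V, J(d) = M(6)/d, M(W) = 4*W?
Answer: 4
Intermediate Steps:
J(d) = 24/d (J(d) = (4*6)/d = 24/d)
(33 + v(-1*7, J(C(y(5, 0)))))² = (33 + (-1*7 + 24/(-1)))² = (33 + (-7 + 24*(-1)))² = (33 + (-7 - 24))² = (33 - 31)² = 2² = 4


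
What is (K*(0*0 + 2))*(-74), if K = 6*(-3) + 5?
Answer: 1924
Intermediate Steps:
K = -13 (K = -18 + 5 = -13)
(K*(0*0 + 2))*(-74) = -13*(0*0 + 2)*(-74) = -13*(0 + 2)*(-74) = -13*2*(-74) = -26*(-74) = 1924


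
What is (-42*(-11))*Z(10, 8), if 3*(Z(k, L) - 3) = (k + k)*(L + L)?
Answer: 50666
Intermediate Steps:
Z(k, L) = 3 + 4*L*k/3 (Z(k, L) = 3 + ((k + k)*(L + L))/3 = 3 + ((2*k)*(2*L))/3 = 3 + (4*L*k)/3 = 3 + 4*L*k/3)
(-42*(-11))*Z(10, 8) = (-42*(-11))*(3 + (4/3)*8*10) = 462*(3 + 320/3) = 462*(329/3) = 50666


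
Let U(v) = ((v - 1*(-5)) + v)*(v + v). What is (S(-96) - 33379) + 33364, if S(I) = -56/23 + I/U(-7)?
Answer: -8789/483 ≈ -18.197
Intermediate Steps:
U(v) = 2*v*(5 + 2*v) (U(v) = ((v + 5) + v)*(2*v) = ((5 + v) + v)*(2*v) = (5 + 2*v)*(2*v) = 2*v*(5 + 2*v))
S(I) = -56/23 + I/126 (S(I) = -56/23 + I/((2*(-7)*(5 + 2*(-7)))) = -56*1/23 + I/((2*(-7)*(5 - 14))) = -56/23 + I/((2*(-7)*(-9))) = -56/23 + I/126)
(S(-96) - 33379) + 33364 = ((-56/23 + (1/126)*(-96)) - 33379) + 33364 = ((-56/23 - 16/21) - 33379) + 33364 = (-1544/483 - 33379) + 33364 = -16123601/483 + 33364 = -8789/483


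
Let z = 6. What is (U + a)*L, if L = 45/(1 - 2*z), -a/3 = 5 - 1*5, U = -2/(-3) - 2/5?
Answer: -12/11 ≈ -1.0909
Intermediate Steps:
U = 4/15 (U = -2*(-⅓) - 2*⅕ = ⅔ - ⅖ = 4/15 ≈ 0.26667)
a = 0 (a = -3*(5 - 1*5) = -3*(5 - 5) = -3*0 = 0)
L = -45/11 (L = 45/(1 - 2*6) = 45/(1 - 12) = 45/(-11) = 45*(-1/11) = -45/11 ≈ -4.0909)
(U + a)*L = (4/15 + 0)*(-45/11) = (4/15)*(-45/11) = -12/11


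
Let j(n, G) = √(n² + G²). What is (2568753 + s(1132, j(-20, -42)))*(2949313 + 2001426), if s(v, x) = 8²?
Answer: 12717542505763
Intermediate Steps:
j(n, G) = √(G² + n²)
s(v, x) = 64
(2568753 + s(1132, j(-20, -42)))*(2949313 + 2001426) = (2568753 + 64)*(2949313 + 2001426) = 2568817*4950739 = 12717542505763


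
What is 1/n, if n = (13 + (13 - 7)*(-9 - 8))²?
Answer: 1/7921 ≈ 0.00012625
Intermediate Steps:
n = 7921 (n = (13 + 6*(-17))² = (13 - 102)² = (-89)² = 7921)
1/n = 1/7921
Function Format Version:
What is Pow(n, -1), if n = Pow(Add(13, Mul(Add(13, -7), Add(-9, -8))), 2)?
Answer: Rational(1, 7921) ≈ 0.00012625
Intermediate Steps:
n = 7921 (n = Pow(Add(13, Mul(6, -17)), 2) = Pow(Add(13, -102), 2) = Pow(-89, 2) = 7921)
Pow(n, -1) = Pow(7921, -1) = Rational(1, 7921)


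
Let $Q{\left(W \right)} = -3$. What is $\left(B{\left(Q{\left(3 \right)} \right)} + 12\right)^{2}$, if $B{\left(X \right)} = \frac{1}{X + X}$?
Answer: $\frac{5041}{36} \approx 140.03$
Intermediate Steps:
$B{\left(X \right)} = \frac{1}{2 X}$
$\left(B{\left(Q{\left(3 \right)} \right)} + 12\right)^{2} = \left(\frac{1}{2 \left(-3\right)} + 12\right)^{2} = \left(\frac{1}{2} \left(- \frac{1}{3}\right) + 12\right)^{2} = \left(- \frac{1}{6} + 12\right)^{2} = \left(\frac{71}{6}\right)^{2} = \frac{5041}{36}$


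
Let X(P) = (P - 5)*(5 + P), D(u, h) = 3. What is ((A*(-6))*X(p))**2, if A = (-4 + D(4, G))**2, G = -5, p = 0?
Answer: 22500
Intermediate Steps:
X(P) = (-5 + P)*(5 + P)
A = 1 (A = (-4 + 3)**2 = (-1)**2 = 1)
((A*(-6))*X(p))**2 = ((1*(-6))*(-25 + 0**2))**2 = (-6*(-25 + 0))**2 = (-6*(-25))**2 = 150**2 = 22500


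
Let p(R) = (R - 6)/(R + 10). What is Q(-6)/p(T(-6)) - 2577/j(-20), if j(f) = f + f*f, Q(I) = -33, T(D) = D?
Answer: 1603/380 ≈ 4.2184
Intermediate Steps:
p(R) = (-6 + R)/(10 + R)
j(f) = f + f²
Q(-6)/p(T(-6)) - 2577/j(-20) = -33*(10 - 6)/(-6 - 6) - 2577*(-1/(20*(1 - 20))) = -33/(-12/4) - 2577/((-20*(-19))) = -33/((¼)*(-12)) - 2577/380 = -33/(-3) - 2577*1/380 = -33*(-⅓) - 2577/380 = 11 - 2577/380 = 1603/380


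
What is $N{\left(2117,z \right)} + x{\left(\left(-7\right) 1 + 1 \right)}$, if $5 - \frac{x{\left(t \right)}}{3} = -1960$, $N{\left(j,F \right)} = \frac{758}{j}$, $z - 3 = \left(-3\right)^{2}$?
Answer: $\frac{12480473}{2117} \approx 5895.4$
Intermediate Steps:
$z = 12$ ($z = 3 + \left(-3\right)^{2} = 3 + 9 = 12$)
$x{\left(t \right)} = 5895$ ($x{\left(t \right)} = 15 - -5880 = 15 + 5880 = 5895$)
$N{\left(2117,z \right)} + x{\left(\left(-7\right) 1 + 1 \right)} = \frac{758}{2117} + 5895 = \frac{12480473}{2117}$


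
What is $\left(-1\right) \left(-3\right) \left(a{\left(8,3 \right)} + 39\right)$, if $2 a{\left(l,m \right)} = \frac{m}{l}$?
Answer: $\frac{1881}{16} \approx 117.56$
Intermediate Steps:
$a{\left(l,m \right)} = \frac{m}{2 l}$ ($a{\left(l,m \right)} = \frac{m \frac{1}{l}}{2} = \frac{m}{2 l}$)
$\left(-1\right) \left(-3\right) \left(a{\left(8,3 \right)} + 39\right) = \left(-1\right) \left(-3\right) \left(\frac{1}{2} \cdot 3 \cdot \frac{1}{8} + 39\right) = 3 \left(\frac{1}{2} \cdot 3 \cdot \frac{1}{8} + 39\right) = 3 \left(\frac{3}{16} + 39\right) = 3 \cdot \frac{627}{16} = \frac{1881}{16}$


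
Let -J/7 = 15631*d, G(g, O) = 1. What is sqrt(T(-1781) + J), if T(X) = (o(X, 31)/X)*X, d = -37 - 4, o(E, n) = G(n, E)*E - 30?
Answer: 3*sqrt(498254) ≈ 2117.6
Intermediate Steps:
o(E, n) = -30 + E (o(E, n) = 1*E - 30 = E - 30 = -30 + E)
d = -41
T(X) = -30 + X (T(X) = ((-30 + X)/X)*X = -30 + X)
J = 4486097 (J = -109417*(-41) = -7*(-640871) = 4486097)
sqrt(T(-1781) + J) = sqrt((-30 - 1781) + 4486097) = sqrt(-1811 + 4486097) = sqrt(4484286) = 3*sqrt(498254)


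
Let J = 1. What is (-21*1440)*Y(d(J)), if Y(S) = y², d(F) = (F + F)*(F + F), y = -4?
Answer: -483840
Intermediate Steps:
d(F) = 4*F² (d(F) = (2*F)*(2*F) = 4*F²)
Y(S) = 16 (Y(S) = (-4)² = 16)
(-21*1440)*Y(d(J)) = -21*1440*16 = -30240*16 = -483840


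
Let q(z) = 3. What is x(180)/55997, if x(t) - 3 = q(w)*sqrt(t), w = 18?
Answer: 3/55997 + 18*sqrt(5)/55997 ≈ 0.00077235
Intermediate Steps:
x(t) = 3 + 3*sqrt(t)
x(180)/55997 = (3 + 3*sqrt(180))/55997 = (3 + 3*(6*sqrt(5)))*(1/55997) = (3 + 18*sqrt(5))*(1/55997) = 3/55997 + 18*sqrt(5)/55997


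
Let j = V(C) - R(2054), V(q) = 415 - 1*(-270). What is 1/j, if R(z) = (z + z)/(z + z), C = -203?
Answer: 1/684 ≈ 0.0014620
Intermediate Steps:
V(q) = 685 (V(q) = 415 + 270 = 685)
R(z) = 1 (R(z) = (2*z)/((2*z)) = (2*z)*(1/(2*z)) = 1)
j = 684 (j = 685 - 1*1 = 685 - 1 = 684)
1/j = 1/684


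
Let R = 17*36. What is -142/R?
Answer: -71/306 ≈ -0.23203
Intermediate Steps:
R = 612
-142/R = -142/612 = -142*1/612 = -71/306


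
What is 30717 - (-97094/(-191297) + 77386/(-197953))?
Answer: 1163181258275457/37867815041 ≈ 30717.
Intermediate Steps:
30717 - (-97094/(-191297) + 77386/(-197953)) = 30717 - (-97094*(-1/191297) + 77386*(-1/197953)) = 30717 - (97094/191297 - 77386/197953) = 30717 - 1*4416338940/37867815041 = 30717 - 4416338940/37867815041 = 1163181258275457/37867815041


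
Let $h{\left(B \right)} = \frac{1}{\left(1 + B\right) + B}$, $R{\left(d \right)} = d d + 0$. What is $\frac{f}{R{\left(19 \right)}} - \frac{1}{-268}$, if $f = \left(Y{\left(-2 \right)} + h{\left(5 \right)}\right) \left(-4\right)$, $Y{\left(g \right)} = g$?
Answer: $\frac{26483}{1064228} \approx 0.024885$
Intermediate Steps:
$R{\left(d \right)} = d^{2}$ ($R{\left(d \right)} = d^{2} + 0 = d^{2}$)
$h{\left(B \right)} = \frac{1}{1 + 2 B}$
$f = \frac{84}{11}$ ($f = \left(-2 + \frac{1}{1 + 2 \cdot 5}\right) \left(-4\right) = \left(-2 + \frac{1}{1 + 10}\right) \left(-4\right) = \left(-2 + \frac{1}{11}\right) \left(-4\right) = \left(- \frac{21}{11}\right) \left(-4\right) = \frac{84}{11} \approx 7.6364$)
$\frac{f}{R{\left(19 \right)}} - \frac{1}{-268} = \frac{84}{11 \cdot 19^{2}} - \frac{1}{-268} = \frac{84}{11 \cdot 361} - - \frac{1}{268} = \frac{84}{11} \cdot \frac{1}{361} + \frac{1}{268} = \frac{84}{3971} + \frac{1}{268} = \frac{26483}{1064228}$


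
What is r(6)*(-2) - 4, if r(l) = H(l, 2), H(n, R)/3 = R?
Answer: -16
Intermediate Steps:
H(n, R) = 3*R
r(l) = 6 (r(l) = 3*2 = 6)
r(6)*(-2) - 4 = 6*(-2) - 4 = -12 - 4 = -16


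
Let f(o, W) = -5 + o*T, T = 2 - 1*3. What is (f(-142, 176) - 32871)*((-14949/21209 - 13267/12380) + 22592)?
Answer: -97080151877919639/131283710 ≈ -7.3947e+8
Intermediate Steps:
T = -1 (T = 2 - 3 = -1)
f(o, W) = -5 - o (f(o, W) = -5 + o*(-1) = -5 - o)
(f(-142, 176) - 32871)*((-14949/21209 - 13267/12380) + 22592) = ((-5 - 1*(-142)) - 32871)*((-14949/21209 - 13267/12380) + 22592) = ((-5 + 142) - 32871)*((-14949*1/21209 - 13267*1/12380) + 22592) = (137 - 32871)*((-14949/21209 - 13267/12380) + 22592) = -32734*(-466448423/262567420 + 22592) = -32734*5931456704217/262567420 = -97080151877919639/131283710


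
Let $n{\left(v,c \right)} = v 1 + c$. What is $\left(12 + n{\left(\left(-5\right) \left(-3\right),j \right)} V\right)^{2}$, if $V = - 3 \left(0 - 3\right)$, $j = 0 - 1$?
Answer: $19044$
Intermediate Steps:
$j = -1$ ($j = 0 - 1 = -1$)
$V = 9$ ($V = \left(-3\right) \left(-3\right) = 9$)
$n{\left(v,c \right)} = c + v$ ($n{\left(v,c \right)} = v + c = c + v$)
$\left(12 + n{\left(\left(-5\right) \left(-3\right),j \right)} V\right)^{2} = \left(12 + \left(-1 - -15\right) 9\right)^{2} = \left(12 + \left(-1 + 15\right) 9\right)^{2} = \left(12 + 14 \cdot 9\right)^{2} = \left(12 + 126\right)^{2} = 138^{2} = 19044$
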